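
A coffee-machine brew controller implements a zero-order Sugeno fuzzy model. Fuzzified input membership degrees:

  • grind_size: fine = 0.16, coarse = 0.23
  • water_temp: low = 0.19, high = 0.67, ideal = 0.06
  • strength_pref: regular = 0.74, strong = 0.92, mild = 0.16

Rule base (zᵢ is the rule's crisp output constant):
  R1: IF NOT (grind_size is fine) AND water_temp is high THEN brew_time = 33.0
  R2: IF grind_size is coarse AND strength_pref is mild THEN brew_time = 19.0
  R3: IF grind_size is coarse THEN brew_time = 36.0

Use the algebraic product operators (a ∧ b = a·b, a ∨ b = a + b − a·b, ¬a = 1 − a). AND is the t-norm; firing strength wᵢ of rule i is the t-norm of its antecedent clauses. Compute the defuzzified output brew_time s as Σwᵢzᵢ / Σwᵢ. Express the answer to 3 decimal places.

33.211

R1 (z=33.0): ¬fine=1−0.16=0.84, high=0.67; AND[a·b] → w = 0.5628
R2 (z=19.0): coarse=0.23, mild=0.16; AND[a·b] → w = 0.0368
R3 (z=36.0): coarse=0.23 → w = 0.2300
Weighted average = (0.5628·33.0 + 0.0368·19.0 + 0.2300·36.0) / (0.5628 + 0.0368 + 0.2300)
  = 27.5516 / 0.8296 = 33.211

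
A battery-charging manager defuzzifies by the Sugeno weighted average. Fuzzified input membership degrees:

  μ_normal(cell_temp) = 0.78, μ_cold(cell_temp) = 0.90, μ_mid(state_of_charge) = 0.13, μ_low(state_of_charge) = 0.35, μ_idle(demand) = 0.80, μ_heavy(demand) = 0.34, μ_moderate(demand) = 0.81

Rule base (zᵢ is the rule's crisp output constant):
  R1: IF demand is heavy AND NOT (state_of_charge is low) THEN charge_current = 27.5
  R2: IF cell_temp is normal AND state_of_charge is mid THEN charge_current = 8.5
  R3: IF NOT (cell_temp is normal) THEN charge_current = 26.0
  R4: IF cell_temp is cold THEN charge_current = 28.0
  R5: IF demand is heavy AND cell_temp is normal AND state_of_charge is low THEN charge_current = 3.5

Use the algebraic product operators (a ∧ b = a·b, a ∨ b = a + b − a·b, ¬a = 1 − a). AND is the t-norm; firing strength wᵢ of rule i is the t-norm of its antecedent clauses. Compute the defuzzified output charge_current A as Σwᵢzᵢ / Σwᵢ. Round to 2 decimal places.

R1 (z=27.5): heavy=0.34, ¬low=1−0.35=0.65; AND[a·b] → w = 0.2210
R2 (z=8.5): normal=0.78, mid=0.13; AND[a·b] → w = 0.1014
R3 (z=26.0): ¬normal=1−0.78=0.22 → w = 0.2200
R4 (z=28.0): cold=0.90 → w = 0.9000
R5 (z=3.5): heavy=0.34, normal=0.78, low=0.35; AND[a·b] → w = 0.0928
Weighted average = (0.2210·27.5 + 0.1014·8.5 + 0.2200·26.0 + 0.9000·28.0 + 0.0928·3.5) / (0.2210 + 0.1014 + 0.2200 + 0.9000 + 0.0928)
  = 38.1843 / 1.5352 = 24.87

24.87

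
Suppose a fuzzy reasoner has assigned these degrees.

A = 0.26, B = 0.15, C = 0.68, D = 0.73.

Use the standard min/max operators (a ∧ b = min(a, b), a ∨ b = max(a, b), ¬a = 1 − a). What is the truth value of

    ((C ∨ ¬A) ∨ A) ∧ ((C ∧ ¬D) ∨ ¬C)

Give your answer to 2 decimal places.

0.32

¬A = 1 − 0.26 = 0.74
C ∨ ¬A = max(a, b) on (0.68, 0.74) = 0.74
(C ∨ ¬A) ∨ A = max(a, b) on (0.74, 0.26) = 0.74
¬D = 1 − 0.73 = 0.27
C ∧ ¬D = min(a, b) on (0.68, 0.27) = 0.27
¬C = 1 − 0.68 = 0.32
(C ∧ ¬D) ∨ ¬C = max(a, b) on (0.27, 0.32) = 0.32
((C ∨ ¬A) ∨ A) ∧ ((C ∧ ¬D) ∨ ¬C) = min(a, b) on (0.74, 0.32) = 0.32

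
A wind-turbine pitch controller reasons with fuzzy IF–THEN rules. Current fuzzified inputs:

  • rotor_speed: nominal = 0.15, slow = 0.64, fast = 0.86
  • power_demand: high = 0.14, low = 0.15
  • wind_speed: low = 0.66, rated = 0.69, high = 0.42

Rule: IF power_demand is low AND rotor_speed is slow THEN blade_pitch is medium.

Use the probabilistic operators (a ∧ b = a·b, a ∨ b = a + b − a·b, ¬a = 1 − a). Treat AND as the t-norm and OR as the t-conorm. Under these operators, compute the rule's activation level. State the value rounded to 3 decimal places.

0.096

firing strength: low=0.15, slow=0.64; AND[a·b] → w = 0.0960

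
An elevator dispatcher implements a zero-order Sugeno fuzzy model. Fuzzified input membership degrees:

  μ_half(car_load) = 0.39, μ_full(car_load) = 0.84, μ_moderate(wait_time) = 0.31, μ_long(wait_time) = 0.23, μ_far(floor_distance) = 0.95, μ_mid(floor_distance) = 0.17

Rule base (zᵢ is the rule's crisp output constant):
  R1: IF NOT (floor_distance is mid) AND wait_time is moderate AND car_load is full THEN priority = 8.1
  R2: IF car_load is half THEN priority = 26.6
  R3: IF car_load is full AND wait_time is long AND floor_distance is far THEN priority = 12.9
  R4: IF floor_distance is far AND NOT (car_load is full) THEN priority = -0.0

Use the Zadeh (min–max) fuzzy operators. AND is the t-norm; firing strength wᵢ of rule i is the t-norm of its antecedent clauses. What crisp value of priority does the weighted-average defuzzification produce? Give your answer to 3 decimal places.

14.543

R1 (z=8.1): ¬mid=1−0.17=0.83, moderate=0.31, full=0.84; AND[min(a, b)] → w = 0.31
R2 (z=26.6): half=0.39 → w = 0.39
R3 (z=12.9): full=0.84, long=0.23, far=0.95; AND[min(a, b)] → w = 0.23
R4 (z=-0.0): far=0.95, ¬full=1−0.84=0.16; AND[min(a, b)] → w = 0.16
Weighted average = (0.31·8.1 + 0.39·26.6 + 0.23·12.9 + 0.16·-0.0) / (0.31 + 0.39 + 0.23 + 0.16)
  = 15.8520 / 1.0900 = 14.543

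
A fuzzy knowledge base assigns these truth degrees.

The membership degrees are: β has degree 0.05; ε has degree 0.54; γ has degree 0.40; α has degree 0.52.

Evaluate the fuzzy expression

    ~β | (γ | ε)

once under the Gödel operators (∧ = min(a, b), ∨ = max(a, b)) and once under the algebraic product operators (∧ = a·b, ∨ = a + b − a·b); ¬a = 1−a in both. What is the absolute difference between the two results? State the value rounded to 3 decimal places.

Under Gödel:
  ~β = 1 − 0.05 = 0.95
  γ | ε = max(a, b) on (0.40, 0.54) = 0.54
  ~β | (γ | ε) = max(a, b) on (0.95, 0.54) = 0.95
  → value = 0.9500
Under algebraic product:
  ~β = 1 − 0.0500 = 0.9500
  γ | ε = a + b − a·b on (0.4000, 0.5400) = 0.7240
  ~β | (γ | ε) = a + b − a·b on (0.9500, 0.7240) = 0.9862
  → value = 0.9862
|0.9500 − 0.9862| = 0.036

0.036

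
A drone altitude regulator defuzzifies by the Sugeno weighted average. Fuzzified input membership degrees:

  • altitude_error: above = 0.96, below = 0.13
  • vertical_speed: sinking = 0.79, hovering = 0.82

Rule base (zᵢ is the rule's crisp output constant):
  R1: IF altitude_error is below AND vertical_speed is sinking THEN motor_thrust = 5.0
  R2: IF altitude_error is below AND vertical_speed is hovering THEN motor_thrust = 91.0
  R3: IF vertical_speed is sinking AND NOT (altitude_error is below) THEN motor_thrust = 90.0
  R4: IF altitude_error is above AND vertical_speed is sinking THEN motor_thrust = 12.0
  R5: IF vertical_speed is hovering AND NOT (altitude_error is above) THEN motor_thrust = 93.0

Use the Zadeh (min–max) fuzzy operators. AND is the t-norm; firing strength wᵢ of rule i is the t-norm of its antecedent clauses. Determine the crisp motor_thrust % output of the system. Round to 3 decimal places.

R1 (z=5.0): below=0.13, sinking=0.79; AND[min(a, b)] → w = 0.13
R2 (z=91.0): below=0.13, hovering=0.82; AND[min(a, b)] → w = 0.13
R3 (z=90.0): sinking=0.79, ¬below=1−0.13=0.87; AND[min(a, b)] → w = 0.79
R4 (z=12.0): above=0.96, sinking=0.79; AND[min(a, b)] → w = 0.79
R5 (z=93.0): hovering=0.82, ¬above=1−0.96=0.04; AND[min(a, b)] → w = 0.04
Weighted average = (0.13·5.0 + 0.13·91.0 + 0.79·90.0 + 0.79·12.0 + 0.04·93.0) / (0.13 + 0.13 + 0.79 + 0.79 + 0.04)
  = 96.7800 / 1.8800 = 51.479

51.479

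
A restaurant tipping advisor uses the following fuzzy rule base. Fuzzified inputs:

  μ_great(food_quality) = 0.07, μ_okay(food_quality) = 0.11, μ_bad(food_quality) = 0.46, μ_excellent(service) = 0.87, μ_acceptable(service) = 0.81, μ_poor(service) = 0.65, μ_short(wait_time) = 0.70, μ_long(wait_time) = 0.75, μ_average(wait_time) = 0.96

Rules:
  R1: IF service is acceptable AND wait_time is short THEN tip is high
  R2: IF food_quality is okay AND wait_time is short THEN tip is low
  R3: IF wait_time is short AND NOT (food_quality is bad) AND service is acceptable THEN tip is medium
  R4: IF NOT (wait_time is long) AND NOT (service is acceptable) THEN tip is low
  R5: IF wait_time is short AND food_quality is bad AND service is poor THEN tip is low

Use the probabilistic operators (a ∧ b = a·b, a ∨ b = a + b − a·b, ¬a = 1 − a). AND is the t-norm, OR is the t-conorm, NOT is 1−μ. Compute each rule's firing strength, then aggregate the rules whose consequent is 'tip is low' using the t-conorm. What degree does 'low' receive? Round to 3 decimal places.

0.305

R1: acceptable=0.81, short=0.70; AND[a·b] → w = 0.5670
R2: okay=0.11, short=0.70; AND[a·b] → w = 0.0770
R3: short=0.70, ¬bad=1−0.46=0.54, acceptable=0.81; AND[a·b] → w = 0.3062
R4: ¬long=1−0.75=0.25, ¬acceptable=1−0.81=0.19; AND[a·b] → w = 0.0475
R5: short=0.70, bad=0.46, poor=0.65; AND[a·b] → w = 0.2093
Rules with consequent 'low': {R2, R4, R5} → strengths 0.0770, 0.0475, 0.2093
Aggregate via t-conorm [a + b − a·b]: 0.3049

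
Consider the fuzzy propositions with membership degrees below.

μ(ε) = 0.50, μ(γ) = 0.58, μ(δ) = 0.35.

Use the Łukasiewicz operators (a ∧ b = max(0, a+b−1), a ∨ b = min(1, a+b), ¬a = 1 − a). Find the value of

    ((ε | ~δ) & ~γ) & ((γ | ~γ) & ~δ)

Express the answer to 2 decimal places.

0.07

~δ = 1 − 0.35 = 0.65
ε | ~δ = min(1, a+b) on (0.50, 0.65) = 1.00
~γ = 1 − 0.58 = 0.42
(ε | ~δ) & ~γ = max(0, a+b−1) on (1.00, 0.42) = 0.42
~γ = 1 − 0.58 = 0.42
γ | ~γ = min(1, a+b) on (0.58, 0.42) = 1.00
~δ = 1 − 0.35 = 0.65
(γ | ~γ) & ~δ = max(0, a+b−1) on (1.00, 0.65) = 0.65
((ε | ~δ) & ~γ) & ((γ | ~γ) & ~δ) = max(0, a+b−1) on (0.42, 0.65) = 0.07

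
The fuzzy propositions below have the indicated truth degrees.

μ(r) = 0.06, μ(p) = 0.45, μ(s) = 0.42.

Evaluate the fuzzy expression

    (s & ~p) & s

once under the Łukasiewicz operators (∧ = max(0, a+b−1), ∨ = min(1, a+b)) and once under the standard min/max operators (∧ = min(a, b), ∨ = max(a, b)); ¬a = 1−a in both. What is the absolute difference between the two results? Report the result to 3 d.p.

Under Łukasiewicz:
  ~p = 1 − 0.45 = 0.55
  s & ~p = max(0, a+b−1) on (0.42, 0.55) = 0.00
  (s & ~p) & s = max(0, a+b−1) on (0.00, 0.42) = 0.00
  → value = 0.0000
Under standard min/max:
  ~p = 1 − 0.45 = 0.55
  s & ~p = min(a, b) on (0.42, 0.55) = 0.42
  (s & ~p) & s = min(a, b) on (0.42, 0.42) = 0.42
  → value = 0.4200
|0.0000 − 0.4200| = 0.420

0.420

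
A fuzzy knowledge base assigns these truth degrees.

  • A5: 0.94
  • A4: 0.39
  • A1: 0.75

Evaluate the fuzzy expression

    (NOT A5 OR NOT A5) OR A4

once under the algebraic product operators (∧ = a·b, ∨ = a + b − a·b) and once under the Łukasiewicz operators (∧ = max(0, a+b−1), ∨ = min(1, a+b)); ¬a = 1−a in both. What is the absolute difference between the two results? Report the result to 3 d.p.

Under algebraic product:
  NOT A5 = 1 − 0.9400 = 0.0600
  NOT A5 = 1 − 0.9400 = 0.0600
  NOT A5 OR NOT A5 = a + b − a·b on (0.0600, 0.0600) = 0.1164
  (NOT A5 OR NOT A5) OR A4 = a + b − a·b on (0.1164, 0.3900) = 0.4610
  → value = 0.4610
Under Łukasiewicz:
  NOT A5 = 1 − 0.94 = 0.06
  NOT A5 = 1 − 0.94 = 0.06
  NOT A5 OR NOT A5 = min(1, a+b) on (0.06, 0.06) = 0.12
  (NOT A5 OR NOT A5) OR A4 = min(1, a+b) on (0.12, 0.39) = 0.51
  → value = 0.5100
|0.4610 − 0.5100| = 0.049

0.049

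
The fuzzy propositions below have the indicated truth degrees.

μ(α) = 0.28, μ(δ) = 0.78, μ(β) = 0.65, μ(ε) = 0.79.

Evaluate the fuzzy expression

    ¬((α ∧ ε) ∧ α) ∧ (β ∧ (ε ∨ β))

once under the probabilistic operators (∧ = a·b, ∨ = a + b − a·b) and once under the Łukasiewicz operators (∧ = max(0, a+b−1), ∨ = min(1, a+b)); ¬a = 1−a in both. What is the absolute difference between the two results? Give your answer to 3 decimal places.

0.085

Under probabilistic:
  α ∧ ε = a·b on (0.2800, 0.7900) = 0.2212
  (α ∧ ε) ∧ α = a·b on (0.2212, 0.2800) = 0.0619
  ¬((α ∧ ε) ∧ α) = 1 − 0.0619 = 0.9381
  ε ∨ β = a + b − a·b on (0.7900, 0.6500) = 0.9265
  β ∧ (ε ∨ β) = a·b on (0.6500, 0.9265) = 0.6022
  ¬((α ∧ ε) ∧ α) ∧ (β ∧ (ε ∨ β)) = a·b on (0.9381, 0.6022) = 0.5649
  → value = 0.5649
Under Łukasiewicz:
  α ∧ ε = max(0, a+b−1) on (0.28, 0.79) = 0.07
  (α ∧ ε) ∧ α = max(0, a+b−1) on (0.07, 0.28) = 0.00
  ¬((α ∧ ε) ∧ α) = 1 − 0.00 = 1.00
  ε ∨ β = min(1, a+b) on (0.79, 0.65) = 1.00
  β ∧ (ε ∨ β) = max(0, a+b−1) on (0.65, 1.00) = 0.65
  ¬((α ∧ ε) ∧ α) ∧ (β ∧ (ε ∨ β)) = max(0, a+b−1) on (1.00, 0.65) = 0.65
  → value = 0.6500
|0.5649 − 0.6500| = 0.085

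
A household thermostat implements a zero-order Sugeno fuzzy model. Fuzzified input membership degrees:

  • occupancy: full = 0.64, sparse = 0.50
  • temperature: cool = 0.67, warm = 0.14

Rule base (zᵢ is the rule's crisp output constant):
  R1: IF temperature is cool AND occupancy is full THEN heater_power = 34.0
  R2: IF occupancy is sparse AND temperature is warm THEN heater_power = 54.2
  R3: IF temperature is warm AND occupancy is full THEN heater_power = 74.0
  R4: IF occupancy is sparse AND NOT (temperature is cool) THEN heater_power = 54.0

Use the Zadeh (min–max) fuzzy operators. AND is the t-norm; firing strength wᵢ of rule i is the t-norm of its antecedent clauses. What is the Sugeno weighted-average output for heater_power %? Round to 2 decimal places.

46.02

R1 (z=34.0): cool=0.67, full=0.64; AND[min(a, b)] → w = 0.64
R2 (z=54.2): sparse=0.50, warm=0.14; AND[min(a, b)] → w = 0.14
R3 (z=74.0): warm=0.14, full=0.64; AND[min(a, b)] → w = 0.14
R4 (z=54.0): sparse=0.50, ¬cool=1−0.67=0.33; AND[min(a, b)] → w = 0.33
Weighted average = (0.64·34.0 + 0.14·54.2 + 0.14·74.0 + 0.33·54.0) / (0.64 + 0.14 + 0.14 + 0.33)
  = 57.5280 / 1.2500 = 46.02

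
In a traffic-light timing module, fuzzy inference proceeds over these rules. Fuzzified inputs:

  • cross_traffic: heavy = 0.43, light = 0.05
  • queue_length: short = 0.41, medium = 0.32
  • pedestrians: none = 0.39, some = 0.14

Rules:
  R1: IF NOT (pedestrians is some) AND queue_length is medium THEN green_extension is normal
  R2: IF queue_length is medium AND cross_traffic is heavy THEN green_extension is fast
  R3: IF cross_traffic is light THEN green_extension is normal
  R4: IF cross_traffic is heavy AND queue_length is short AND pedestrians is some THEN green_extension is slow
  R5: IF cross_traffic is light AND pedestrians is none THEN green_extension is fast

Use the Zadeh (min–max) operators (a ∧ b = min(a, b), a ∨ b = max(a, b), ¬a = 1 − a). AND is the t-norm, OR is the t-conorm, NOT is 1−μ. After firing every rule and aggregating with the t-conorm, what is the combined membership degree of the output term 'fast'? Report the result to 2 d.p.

0.32

R1: ¬some=1−0.14=0.86, medium=0.32; AND[min(a, b)] → w = 0.32
R2: medium=0.32, heavy=0.43; AND[min(a, b)] → w = 0.32
R3: light=0.05 → w = 0.05
R4: heavy=0.43, short=0.41, some=0.14; AND[min(a, b)] → w = 0.14
R5: light=0.05, none=0.39; AND[min(a, b)] → w = 0.05
Rules with consequent 'fast': {R2, R5} → strengths 0.32, 0.05
Aggregate via t-conorm [max(a, b)]: 0.32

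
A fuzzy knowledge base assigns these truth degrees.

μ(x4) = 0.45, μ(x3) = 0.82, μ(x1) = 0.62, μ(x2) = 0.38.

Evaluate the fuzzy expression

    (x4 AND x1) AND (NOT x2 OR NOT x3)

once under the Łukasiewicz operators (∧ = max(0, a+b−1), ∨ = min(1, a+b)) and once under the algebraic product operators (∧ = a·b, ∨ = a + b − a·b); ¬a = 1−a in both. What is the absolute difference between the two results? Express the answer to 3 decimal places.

0.192

Under Łukasiewicz:
  x4 AND x1 = max(0, a+b−1) on (0.45, 0.62) = 0.07
  NOT x2 = 1 − 0.38 = 0.62
  NOT x3 = 1 − 0.82 = 0.18
  NOT x2 OR NOT x3 = min(1, a+b) on (0.62, 0.18) = 0.80
  (x4 AND x1) AND (NOT x2 OR NOT x3) = max(0, a+b−1) on (0.07, 0.80) = 0.00
  → value = 0.0000
Under algebraic product:
  x4 AND x1 = a·b on (0.4500, 0.6200) = 0.2790
  NOT x2 = 1 − 0.3800 = 0.6200
  NOT x3 = 1 − 0.8200 = 0.1800
  NOT x2 OR NOT x3 = a + b − a·b on (0.6200, 0.1800) = 0.6884
  (x4 AND x1) AND (NOT x2 OR NOT x3) = a·b on (0.2790, 0.6884) = 0.1921
  → value = 0.1921
|0.0000 − 0.1921| = 0.192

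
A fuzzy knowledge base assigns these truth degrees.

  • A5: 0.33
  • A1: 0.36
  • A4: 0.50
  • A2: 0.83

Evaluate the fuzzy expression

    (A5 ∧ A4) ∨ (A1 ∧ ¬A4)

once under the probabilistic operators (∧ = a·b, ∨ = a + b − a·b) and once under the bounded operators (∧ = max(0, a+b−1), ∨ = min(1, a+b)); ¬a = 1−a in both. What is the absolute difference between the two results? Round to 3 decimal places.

Under probabilistic:
  A5 ∧ A4 = a·b on (0.3300, 0.5000) = 0.1650
  ¬A4 = 1 − 0.5000 = 0.5000
  A1 ∧ ¬A4 = a·b on (0.3600, 0.5000) = 0.1800
  (A5 ∧ A4) ∨ (A1 ∧ ¬A4) = a + b − a·b on (0.1650, 0.1800) = 0.3153
  → value = 0.3153
Under bounded:
  A5 ∧ A4 = max(0, a+b−1) on (0.33, 0.50) = 0.00
  ¬A4 = 1 − 0.50 = 0.50
  A1 ∧ ¬A4 = max(0, a+b−1) on (0.36, 0.50) = 0.00
  (A5 ∧ A4) ∨ (A1 ∧ ¬A4) = min(1, a+b) on (0.00, 0.00) = 0.00
  → value = 0.0000
|0.3153 − 0.0000| = 0.315

0.315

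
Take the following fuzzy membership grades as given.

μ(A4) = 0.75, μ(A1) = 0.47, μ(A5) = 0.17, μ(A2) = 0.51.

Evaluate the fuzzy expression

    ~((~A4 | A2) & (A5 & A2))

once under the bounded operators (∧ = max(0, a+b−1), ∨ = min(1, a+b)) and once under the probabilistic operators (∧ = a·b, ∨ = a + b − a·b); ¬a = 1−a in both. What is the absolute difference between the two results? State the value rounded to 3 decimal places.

Under bounded:
  ~A4 = 1 − 0.75 = 0.25
  ~A4 | A2 = min(1, a+b) on (0.25, 0.51) = 0.76
  A5 & A2 = max(0, a+b−1) on (0.17, 0.51) = 0.00
  (~A4 | A2) & (A5 & A2) = max(0, a+b−1) on (0.76, 0.00) = 0.00
  ~((~A4 | A2) & (A5 & A2)) = 1 − 0.00 = 1.00
  → value = 1.0000
Under probabilistic:
  ~A4 = 1 − 0.7500 = 0.2500
  ~A4 | A2 = a + b − a·b on (0.2500, 0.5100) = 0.6325
  A5 & A2 = a·b on (0.1700, 0.5100) = 0.0867
  (~A4 | A2) & (A5 & A2) = a·b on (0.6325, 0.0867) = 0.0548
  ~((~A4 | A2) & (A5 & A2)) = 1 − 0.0548 = 0.9452
  → value = 0.9452
|1.0000 − 0.9452| = 0.055

0.055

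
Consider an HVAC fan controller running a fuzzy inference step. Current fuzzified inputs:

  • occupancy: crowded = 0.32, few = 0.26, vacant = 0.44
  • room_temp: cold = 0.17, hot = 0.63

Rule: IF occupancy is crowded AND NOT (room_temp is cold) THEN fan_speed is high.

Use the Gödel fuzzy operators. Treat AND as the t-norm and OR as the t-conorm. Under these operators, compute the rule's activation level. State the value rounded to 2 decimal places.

firing strength: crowded=0.32, ¬cold=1−0.17=0.83; AND[min(a, b)] → w = 0.32

0.32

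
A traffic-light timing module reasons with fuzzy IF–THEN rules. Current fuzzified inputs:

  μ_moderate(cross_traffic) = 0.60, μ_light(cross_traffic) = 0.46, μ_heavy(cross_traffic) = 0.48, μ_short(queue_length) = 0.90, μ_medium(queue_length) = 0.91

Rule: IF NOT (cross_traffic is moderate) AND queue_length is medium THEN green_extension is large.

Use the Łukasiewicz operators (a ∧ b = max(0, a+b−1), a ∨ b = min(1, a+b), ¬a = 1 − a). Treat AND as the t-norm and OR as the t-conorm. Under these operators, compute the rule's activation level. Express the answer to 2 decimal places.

0.31

firing strength: ¬moderate=1−0.60=0.40, medium=0.91; AND[max(0, a+b−1)] → w = 0.31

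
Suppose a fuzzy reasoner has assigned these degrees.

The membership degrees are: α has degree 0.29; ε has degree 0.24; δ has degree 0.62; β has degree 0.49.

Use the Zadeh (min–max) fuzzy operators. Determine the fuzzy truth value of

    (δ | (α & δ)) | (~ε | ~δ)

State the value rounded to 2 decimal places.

0.76

α & δ = min(a, b) on (0.29, 0.62) = 0.29
δ | (α & δ) = max(a, b) on (0.62, 0.29) = 0.62
~ε = 1 − 0.24 = 0.76
~δ = 1 − 0.62 = 0.38
~ε | ~δ = max(a, b) on (0.76, 0.38) = 0.76
(δ | (α & δ)) | (~ε | ~δ) = max(a, b) on (0.62, 0.76) = 0.76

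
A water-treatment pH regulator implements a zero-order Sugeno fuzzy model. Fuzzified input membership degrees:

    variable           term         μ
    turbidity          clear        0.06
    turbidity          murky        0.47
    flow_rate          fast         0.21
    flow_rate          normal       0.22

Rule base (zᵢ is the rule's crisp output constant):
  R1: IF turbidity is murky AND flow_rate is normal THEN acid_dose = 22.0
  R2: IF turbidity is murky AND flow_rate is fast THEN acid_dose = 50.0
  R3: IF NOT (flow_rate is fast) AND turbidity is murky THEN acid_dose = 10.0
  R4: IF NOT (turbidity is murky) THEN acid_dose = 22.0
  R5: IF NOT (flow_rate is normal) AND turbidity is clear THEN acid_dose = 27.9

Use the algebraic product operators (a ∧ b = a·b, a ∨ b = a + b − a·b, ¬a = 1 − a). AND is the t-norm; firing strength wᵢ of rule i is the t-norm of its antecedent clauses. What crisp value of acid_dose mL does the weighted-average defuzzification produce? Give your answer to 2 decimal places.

R1 (z=22.0): murky=0.47, normal=0.22; AND[a·b] → w = 0.1034
R2 (z=50.0): murky=0.47, fast=0.21; AND[a·b] → w = 0.0987
R3 (z=10.0): ¬fast=1−0.21=0.79, murky=0.47; AND[a·b] → w = 0.3713
R4 (z=22.0): ¬murky=1−0.47=0.53 → w = 0.5300
R5 (z=27.9): ¬normal=1−0.22=0.78, clear=0.06; AND[a·b] → w = 0.0468
Weighted average = (0.1034·22.0 + 0.0987·50.0 + 0.3713·10.0 + 0.5300·22.0 + 0.0468·27.9) / (0.1034 + 0.0987 + 0.3713 + 0.5300 + 0.0468)
  = 23.8885 / 1.1502 = 20.77

20.77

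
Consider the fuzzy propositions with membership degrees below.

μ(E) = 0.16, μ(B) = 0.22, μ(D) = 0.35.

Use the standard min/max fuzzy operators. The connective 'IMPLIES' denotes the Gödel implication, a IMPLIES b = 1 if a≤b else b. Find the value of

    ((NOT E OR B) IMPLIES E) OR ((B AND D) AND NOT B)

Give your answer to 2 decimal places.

NOT E = 1 − 0.16 = 0.84
NOT E OR B = max(a, b) on (0.84, 0.22) = 0.84
(NOT E OR B) IMPLIES E  [Gödel: 1 if a≤b else b] with a=0.84, b=0.16 → 0.16
B AND D = min(a, b) on (0.22, 0.35) = 0.22
NOT B = 1 − 0.22 = 0.78
(B AND D) AND NOT B = min(a, b) on (0.22, 0.78) = 0.22
((NOT E OR B) IMPLIES E) OR ((B AND D) AND NOT B) = max(a, b) on (0.16, 0.22) = 0.22

0.22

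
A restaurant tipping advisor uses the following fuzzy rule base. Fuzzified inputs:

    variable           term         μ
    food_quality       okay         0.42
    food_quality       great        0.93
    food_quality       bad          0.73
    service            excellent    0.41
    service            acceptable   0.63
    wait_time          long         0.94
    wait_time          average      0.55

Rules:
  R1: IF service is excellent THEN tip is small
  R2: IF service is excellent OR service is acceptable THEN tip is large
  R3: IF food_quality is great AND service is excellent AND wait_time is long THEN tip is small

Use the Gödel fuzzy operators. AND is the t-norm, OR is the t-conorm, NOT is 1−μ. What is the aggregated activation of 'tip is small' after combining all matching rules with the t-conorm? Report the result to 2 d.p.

R1: excellent=0.41 → w = 0.41
R2: excellent=0.41, acceptable=0.63; OR[max(a, b)] → w = 0.63
R3: great=0.93, excellent=0.41, long=0.94; AND[min(a, b)] → w = 0.41
Rules with consequent 'small': {R1, R3} → strengths 0.41, 0.41
Aggregate via t-conorm [max(a, b)]: 0.41

0.41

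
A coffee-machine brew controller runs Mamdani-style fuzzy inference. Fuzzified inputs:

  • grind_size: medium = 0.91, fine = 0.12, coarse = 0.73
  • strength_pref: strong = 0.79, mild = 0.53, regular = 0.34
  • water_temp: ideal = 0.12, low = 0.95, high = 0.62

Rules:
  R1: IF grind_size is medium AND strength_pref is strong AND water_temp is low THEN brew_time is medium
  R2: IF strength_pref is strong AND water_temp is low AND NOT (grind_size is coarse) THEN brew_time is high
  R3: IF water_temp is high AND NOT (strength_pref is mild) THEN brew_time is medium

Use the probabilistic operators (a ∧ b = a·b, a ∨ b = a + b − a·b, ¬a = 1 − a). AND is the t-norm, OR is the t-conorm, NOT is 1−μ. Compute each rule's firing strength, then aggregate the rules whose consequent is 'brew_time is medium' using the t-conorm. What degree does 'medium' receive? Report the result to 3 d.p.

R1: medium=0.91, strong=0.79, low=0.95; AND[a·b] → w = 0.6830
R2: strong=0.79, low=0.95, ¬coarse=1−0.73=0.27; AND[a·b] → w = 0.2026
R3: high=0.62, ¬mild=1−0.53=0.47; AND[a·b] → w = 0.2914
Rules with consequent 'medium': {R1, R3} → strengths 0.6830, 0.2914
Aggregate via t-conorm [a + b − a·b]: 0.7753

0.775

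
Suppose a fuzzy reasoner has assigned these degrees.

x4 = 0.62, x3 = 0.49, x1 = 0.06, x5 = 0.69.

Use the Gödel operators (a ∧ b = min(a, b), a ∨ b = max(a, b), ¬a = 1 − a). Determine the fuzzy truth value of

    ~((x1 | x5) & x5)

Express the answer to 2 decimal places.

x1 | x5 = max(a, b) on (0.06, 0.69) = 0.69
(x1 | x5) & x5 = min(a, b) on (0.69, 0.69) = 0.69
~((x1 | x5) & x5) = 1 − 0.69 = 0.31

0.31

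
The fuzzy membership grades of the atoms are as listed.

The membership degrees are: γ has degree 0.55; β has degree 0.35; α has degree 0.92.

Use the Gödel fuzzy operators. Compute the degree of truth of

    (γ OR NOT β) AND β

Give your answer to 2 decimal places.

0.35

NOT β = 1 − 0.35 = 0.65
γ OR NOT β = max(a, b) on (0.55, 0.65) = 0.65
(γ OR NOT β) AND β = min(a, b) on (0.65, 0.35) = 0.35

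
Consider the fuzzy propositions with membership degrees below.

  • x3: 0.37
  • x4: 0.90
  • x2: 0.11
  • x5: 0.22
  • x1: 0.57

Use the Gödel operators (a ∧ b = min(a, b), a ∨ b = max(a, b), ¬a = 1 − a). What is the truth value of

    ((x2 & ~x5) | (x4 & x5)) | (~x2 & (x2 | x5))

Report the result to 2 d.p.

0.22

~x5 = 1 − 0.22 = 0.78
x2 & ~x5 = min(a, b) on (0.11, 0.78) = 0.11
x4 & x5 = min(a, b) on (0.90, 0.22) = 0.22
(x2 & ~x5) | (x4 & x5) = max(a, b) on (0.11, 0.22) = 0.22
~x2 = 1 − 0.11 = 0.89
x2 | x5 = max(a, b) on (0.11, 0.22) = 0.22
~x2 & (x2 | x5) = min(a, b) on (0.89, 0.22) = 0.22
((x2 & ~x5) | (x4 & x5)) | (~x2 & (x2 | x5)) = max(a, b) on (0.22, 0.22) = 0.22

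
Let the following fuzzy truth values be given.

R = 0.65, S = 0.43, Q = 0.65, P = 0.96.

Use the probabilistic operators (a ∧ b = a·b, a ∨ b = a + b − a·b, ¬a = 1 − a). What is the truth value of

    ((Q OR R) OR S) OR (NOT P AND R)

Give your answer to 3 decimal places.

Q OR R = a + b − a·b on (0.6500, 0.6500) = 0.8775
(Q OR R) OR S = a + b − a·b on (0.8775, 0.4300) = 0.9302
NOT P = 1 − 0.9600 = 0.0400
NOT P AND R = a·b on (0.0400, 0.6500) = 0.0260
((Q OR R) OR S) OR (NOT P AND R) = a + b − a·b on (0.9302, 0.0260) = 0.9320

0.932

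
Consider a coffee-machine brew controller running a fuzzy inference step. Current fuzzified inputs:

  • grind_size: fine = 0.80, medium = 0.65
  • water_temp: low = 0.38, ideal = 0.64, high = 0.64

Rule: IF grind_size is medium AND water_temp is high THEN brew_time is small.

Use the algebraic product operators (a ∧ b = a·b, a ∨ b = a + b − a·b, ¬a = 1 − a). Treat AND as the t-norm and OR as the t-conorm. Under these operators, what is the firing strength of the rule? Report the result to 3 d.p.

firing strength: medium=0.65, high=0.64; AND[a·b] → w = 0.4160

0.416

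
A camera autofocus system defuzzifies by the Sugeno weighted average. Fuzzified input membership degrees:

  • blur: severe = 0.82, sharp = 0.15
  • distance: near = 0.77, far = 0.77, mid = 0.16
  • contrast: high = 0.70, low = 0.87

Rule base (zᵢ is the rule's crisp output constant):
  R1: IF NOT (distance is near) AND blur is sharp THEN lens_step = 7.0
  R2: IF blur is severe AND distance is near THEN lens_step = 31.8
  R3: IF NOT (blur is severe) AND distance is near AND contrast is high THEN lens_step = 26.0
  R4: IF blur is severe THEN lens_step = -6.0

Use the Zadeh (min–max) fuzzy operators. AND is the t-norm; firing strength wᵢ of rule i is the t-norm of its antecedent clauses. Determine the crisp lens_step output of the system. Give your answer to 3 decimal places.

13.175

R1 (z=7.0): ¬near=1−0.77=0.23, sharp=0.15; AND[min(a, b)] → w = 0.15
R2 (z=31.8): severe=0.82, near=0.77; AND[min(a, b)] → w = 0.77
R3 (z=26.0): ¬severe=1−0.82=0.18, near=0.77, high=0.70; AND[min(a, b)] → w = 0.18
R4 (z=-6.0): severe=0.82 → w = 0.82
Weighted average = (0.15·7.0 + 0.77·31.8 + 0.18·26.0 + 0.82·-6.0) / (0.15 + 0.77 + 0.18 + 0.82)
  = 25.2960 / 1.9200 = 13.175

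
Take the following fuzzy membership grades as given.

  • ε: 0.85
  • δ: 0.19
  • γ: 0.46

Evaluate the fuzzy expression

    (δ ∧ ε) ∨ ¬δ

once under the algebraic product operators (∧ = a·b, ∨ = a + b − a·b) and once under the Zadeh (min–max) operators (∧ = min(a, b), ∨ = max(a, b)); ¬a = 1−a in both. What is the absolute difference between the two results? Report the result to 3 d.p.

Under algebraic product:
  δ ∧ ε = a·b on (0.1900, 0.8500) = 0.1615
  ¬δ = 1 − 0.1900 = 0.8100
  (δ ∧ ε) ∨ ¬δ = a + b − a·b on (0.1615, 0.8100) = 0.8407
  → value = 0.8407
Under Zadeh (min–max):
  δ ∧ ε = min(a, b) on (0.19, 0.85) = 0.19
  ¬δ = 1 − 0.19 = 0.81
  (δ ∧ ε) ∨ ¬δ = max(a, b) on (0.19, 0.81) = 0.81
  → value = 0.8100
|0.8407 − 0.8100| = 0.031

0.031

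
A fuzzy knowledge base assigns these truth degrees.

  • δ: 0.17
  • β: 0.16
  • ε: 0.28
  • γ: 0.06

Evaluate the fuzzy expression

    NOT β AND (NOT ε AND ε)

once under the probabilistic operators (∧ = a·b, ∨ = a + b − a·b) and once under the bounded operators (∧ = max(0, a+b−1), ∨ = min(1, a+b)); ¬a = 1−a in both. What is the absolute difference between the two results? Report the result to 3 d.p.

Under probabilistic:
  NOT β = 1 − 0.1600 = 0.8400
  NOT ε = 1 − 0.2800 = 0.7200
  NOT ε AND ε = a·b on (0.7200, 0.2800) = 0.2016
  NOT β AND (NOT ε AND ε) = a·b on (0.8400, 0.2016) = 0.1693
  → value = 0.1693
Under bounded:
  NOT β = 1 − 0.16 = 0.84
  NOT ε = 1 − 0.28 = 0.72
  NOT ε AND ε = max(0, a+b−1) on (0.72, 0.28) = 0.00
  NOT β AND (NOT ε AND ε) = max(0, a+b−1) on (0.84, 0.00) = 0.00
  → value = 0.0000
|0.1693 − 0.0000| = 0.169

0.169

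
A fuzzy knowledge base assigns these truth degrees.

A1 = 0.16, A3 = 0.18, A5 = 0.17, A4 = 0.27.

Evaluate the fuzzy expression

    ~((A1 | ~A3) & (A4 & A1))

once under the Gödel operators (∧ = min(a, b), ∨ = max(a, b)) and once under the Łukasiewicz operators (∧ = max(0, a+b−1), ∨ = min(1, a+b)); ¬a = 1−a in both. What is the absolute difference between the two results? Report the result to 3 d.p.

0.160

Under Gödel:
  ~A3 = 1 − 0.18 = 0.82
  A1 | ~A3 = max(a, b) on (0.16, 0.82) = 0.82
  A4 & A1 = min(a, b) on (0.27, 0.16) = 0.16
  (A1 | ~A3) & (A4 & A1) = min(a, b) on (0.82, 0.16) = 0.16
  ~((A1 | ~A3) & (A4 & A1)) = 1 − 0.16 = 0.84
  → value = 0.8400
Under Łukasiewicz:
  ~A3 = 1 − 0.18 = 0.82
  A1 | ~A3 = min(1, a+b) on (0.16, 0.82) = 0.98
  A4 & A1 = max(0, a+b−1) on (0.27, 0.16) = 0.00
  (A1 | ~A3) & (A4 & A1) = max(0, a+b−1) on (0.98, 0.00) = 0.00
  ~((A1 | ~A3) & (A4 & A1)) = 1 − 0.00 = 1.00
  → value = 1.0000
|0.8400 − 1.0000| = 0.160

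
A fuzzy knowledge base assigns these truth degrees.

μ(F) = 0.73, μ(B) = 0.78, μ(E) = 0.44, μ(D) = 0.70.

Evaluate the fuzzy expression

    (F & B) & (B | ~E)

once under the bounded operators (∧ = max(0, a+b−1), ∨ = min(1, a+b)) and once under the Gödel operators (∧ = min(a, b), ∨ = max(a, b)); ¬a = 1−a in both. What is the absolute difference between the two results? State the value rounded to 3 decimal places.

Under bounded:
  F & B = max(0, a+b−1) on (0.73, 0.78) = 0.51
  ~E = 1 − 0.44 = 0.56
  B | ~E = min(1, a+b) on (0.78, 0.56) = 1.00
  (F & B) & (B | ~E) = max(0, a+b−1) on (0.51, 1.00) = 0.51
  → value = 0.5100
Under Gödel:
  F & B = min(a, b) on (0.73, 0.78) = 0.73
  ~E = 1 − 0.44 = 0.56
  B | ~E = max(a, b) on (0.78, 0.56) = 0.78
  (F & B) & (B | ~E) = min(a, b) on (0.73, 0.78) = 0.73
  → value = 0.7300
|0.5100 − 0.7300| = 0.220

0.220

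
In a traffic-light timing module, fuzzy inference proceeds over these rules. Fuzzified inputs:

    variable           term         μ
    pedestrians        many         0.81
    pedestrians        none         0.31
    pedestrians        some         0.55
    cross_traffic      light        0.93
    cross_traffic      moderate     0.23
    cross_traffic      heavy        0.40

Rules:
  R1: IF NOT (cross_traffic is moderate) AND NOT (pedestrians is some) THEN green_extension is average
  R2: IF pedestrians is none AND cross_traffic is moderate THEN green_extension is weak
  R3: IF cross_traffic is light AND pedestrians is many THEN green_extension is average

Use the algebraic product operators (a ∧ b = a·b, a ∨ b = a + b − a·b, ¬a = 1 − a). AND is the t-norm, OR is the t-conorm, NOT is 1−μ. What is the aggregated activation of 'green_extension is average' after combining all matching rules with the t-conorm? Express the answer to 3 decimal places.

0.839

R1: ¬moderate=1−0.23=0.77, ¬some=1−0.55=0.45; AND[a·b] → w = 0.3465
R2: none=0.31, moderate=0.23; AND[a·b] → w = 0.0713
R3: light=0.93, many=0.81; AND[a·b] → w = 0.7533
Rules with consequent 'average': {R1, R3} → strengths 0.3465, 0.7533
Aggregate via t-conorm [a + b − a·b]: 0.8388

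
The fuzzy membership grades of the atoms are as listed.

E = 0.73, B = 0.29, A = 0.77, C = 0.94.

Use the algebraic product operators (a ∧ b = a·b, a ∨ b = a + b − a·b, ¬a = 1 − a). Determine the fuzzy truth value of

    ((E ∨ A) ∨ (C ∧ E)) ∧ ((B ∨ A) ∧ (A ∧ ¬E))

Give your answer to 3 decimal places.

0.171

E ∨ A = a + b − a·b on (0.7300, 0.7700) = 0.9379
C ∧ E = a·b on (0.9400, 0.7300) = 0.6862
(E ∨ A) ∨ (C ∧ E) = a + b − a·b on (0.9379, 0.6862) = 0.9805
B ∨ A = a + b − a·b on (0.2900, 0.7700) = 0.8367
¬E = 1 − 0.7300 = 0.2700
A ∧ ¬E = a·b on (0.7700, 0.2700) = 0.2079
(B ∨ A) ∧ (A ∧ ¬E) = a·b on (0.8367, 0.2079) = 0.1739
((E ∨ A) ∨ (C ∧ E)) ∧ ((B ∨ A) ∧ (A ∧ ¬E)) = a·b on (0.9805, 0.1739) = 0.1706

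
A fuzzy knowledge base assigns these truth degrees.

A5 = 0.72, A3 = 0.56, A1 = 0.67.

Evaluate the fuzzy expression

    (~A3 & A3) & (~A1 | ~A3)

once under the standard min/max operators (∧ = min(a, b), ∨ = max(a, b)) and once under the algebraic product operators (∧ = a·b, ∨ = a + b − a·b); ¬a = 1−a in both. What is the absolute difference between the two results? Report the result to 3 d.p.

0.286

Under standard min/max:
  ~A3 = 1 − 0.56 = 0.44
  ~A3 & A3 = min(a, b) on (0.44, 0.56) = 0.44
  ~A1 = 1 − 0.67 = 0.33
  ~A3 = 1 − 0.56 = 0.44
  ~A1 | ~A3 = max(a, b) on (0.33, 0.44) = 0.44
  (~A3 & A3) & (~A1 | ~A3) = min(a, b) on (0.44, 0.44) = 0.44
  → value = 0.4400
Under algebraic product:
  ~A3 = 1 − 0.5600 = 0.4400
  ~A3 & A3 = a·b on (0.4400, 0.5600) = 0.2464
  ~A1 = 1 − 0.6700 = 0.3300
  ~A3 = 1 − 0.5600 = 0.4400
  ~A1 | ~A3 = a + b − a·b on (0.3300, 0.4400) = 0.6248
  (~A3 & A3) & (~A1 | ~A3) = a·b on (0.2464, 0.6248) = 0.1540
  → value = 0.1540
|0.4400 − 0.1540| = 0.286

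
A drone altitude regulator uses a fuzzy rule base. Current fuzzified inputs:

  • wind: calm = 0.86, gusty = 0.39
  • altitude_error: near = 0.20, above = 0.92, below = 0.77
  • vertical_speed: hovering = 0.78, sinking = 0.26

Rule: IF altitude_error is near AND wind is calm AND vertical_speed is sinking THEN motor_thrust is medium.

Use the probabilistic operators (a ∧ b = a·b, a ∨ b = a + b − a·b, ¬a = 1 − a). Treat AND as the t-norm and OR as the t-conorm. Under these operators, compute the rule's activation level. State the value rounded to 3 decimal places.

firing strength: near=0.20, calm=0.86, sinking=0.26; AND[a·b] → w = 0.0447

0.045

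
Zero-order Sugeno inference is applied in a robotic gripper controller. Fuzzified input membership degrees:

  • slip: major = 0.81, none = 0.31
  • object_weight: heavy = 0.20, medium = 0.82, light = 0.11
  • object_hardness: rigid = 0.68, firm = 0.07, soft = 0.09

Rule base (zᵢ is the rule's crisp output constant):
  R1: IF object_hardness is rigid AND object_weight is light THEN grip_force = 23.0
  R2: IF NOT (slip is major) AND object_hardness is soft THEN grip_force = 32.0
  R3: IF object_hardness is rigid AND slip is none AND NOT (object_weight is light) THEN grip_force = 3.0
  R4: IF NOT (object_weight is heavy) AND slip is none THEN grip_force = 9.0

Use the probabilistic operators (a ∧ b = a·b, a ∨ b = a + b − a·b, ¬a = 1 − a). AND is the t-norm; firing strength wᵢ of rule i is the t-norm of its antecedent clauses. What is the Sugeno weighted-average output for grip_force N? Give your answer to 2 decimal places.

9.60

R1 (z=23.0): rigid=0.68, light=0.11; AND[a·b] → w = 0.0748
R2 (z=32.0): ¬major=1−0.81=0.19, soft=0.09; AND[a·b] → w = 0.0171
R3 (z=3.0): rigid=0.68, none=0.31, ¬light=1−0.11=0.89; AND[a·b] → w = 0.1876
R4 (z=9.0): ¬heavy=1−0.20=0.80, none=0.31; AND[a·b] → w = 0.2480
Weighted average = (0.0748·23.0 + 0.0171·32.0 + 0.1876·3.0 + 0.2480·9.0) / (0.0748 + 0.0171 + 0.1876 + 0.2480)
  = 5.0624 / 0.5275 = 9.60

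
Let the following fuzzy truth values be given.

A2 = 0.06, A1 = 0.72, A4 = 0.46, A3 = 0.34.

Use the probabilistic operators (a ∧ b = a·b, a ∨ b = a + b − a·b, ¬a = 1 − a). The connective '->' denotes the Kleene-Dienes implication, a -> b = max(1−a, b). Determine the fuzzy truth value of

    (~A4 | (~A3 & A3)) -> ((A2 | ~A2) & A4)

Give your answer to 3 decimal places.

~A4 = 1 − 0.4600 = 0.5400
~A3 = 1 − 0.3400 = 0.6600
~A3 & A3 = a·b on (0.6600, 0.3400) = 0.2244
~A4 | (~A3 & A3) = a + b − a·b on (0.5400, 0.2244) = 0.6432
~A2 = 1 − 0.0600 = 0.9400
A2 | ~A2 = a + b − a·b on (0.0600, 0.9400) = 0.9436
(A2 | ~A2) & A4 = a·b on (0.9436, 0.4600) = 0.4341
(~A4 | (~A3 & A3)) -> ((A2 | ~A2) & A4)  [Kleene-Dienes: max(1−a, b)] with a=0.6432, b=0.4341 → 0.4341

0.434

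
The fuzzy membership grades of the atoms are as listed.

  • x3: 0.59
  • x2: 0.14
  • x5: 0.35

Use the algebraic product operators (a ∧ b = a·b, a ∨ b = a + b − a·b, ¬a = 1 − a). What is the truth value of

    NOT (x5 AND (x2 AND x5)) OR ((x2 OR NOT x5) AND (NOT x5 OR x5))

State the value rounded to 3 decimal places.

x2 AND x5 = a·b on (0.1400, 0.3500) = 0.0490
x5 AND (x2 AND x5) = a·b on (0.3500, 0.0490) = 0.0171
NOT (x5 AND (x2 AND x5)) = 1 − 0.0171 = 0.9829
NOT x5 = 1 − 0.3500 = 0.6500
x2 OR NOT x5 = a + b − a·b on (0.1400, 0.6500) = 0.6990
NOT x5 = 1 − 0.3500 = 0.6500
NOT x5 OR x5 = a + b − a·b on (0.6500, 0.3500) = 0.7725
(x2 OR NOT x5) AND (NOT x5 OR x5) = a·b on (0.6990, 0.7725) = 0.5400
NOT (x5 AND (x2 AND x5)) OR ((x2 OR NOT x5) AND (NOT x5 OR x5)) = a + b − a·b on (0.9829, 0.5400) = 0.9921

0.992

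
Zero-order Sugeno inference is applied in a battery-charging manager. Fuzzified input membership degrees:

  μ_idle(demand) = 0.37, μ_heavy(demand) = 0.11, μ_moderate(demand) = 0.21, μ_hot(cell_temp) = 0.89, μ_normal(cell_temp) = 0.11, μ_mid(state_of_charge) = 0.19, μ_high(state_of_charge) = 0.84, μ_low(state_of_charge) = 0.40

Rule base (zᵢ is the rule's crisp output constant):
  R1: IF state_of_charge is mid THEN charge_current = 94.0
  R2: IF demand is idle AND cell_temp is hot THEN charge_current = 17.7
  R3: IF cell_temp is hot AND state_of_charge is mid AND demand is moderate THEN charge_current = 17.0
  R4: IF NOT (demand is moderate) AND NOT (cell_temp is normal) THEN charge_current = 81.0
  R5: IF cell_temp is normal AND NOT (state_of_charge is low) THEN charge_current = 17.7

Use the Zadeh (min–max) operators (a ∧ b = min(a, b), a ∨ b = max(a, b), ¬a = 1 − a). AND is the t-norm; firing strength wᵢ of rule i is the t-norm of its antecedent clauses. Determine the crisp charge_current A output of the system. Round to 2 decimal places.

56.71

R1 (z=94.0): mid=0.19 → w = 0.19
R2 (z=17.7): idle=0.37, hot=0.89; AND[min(a, b)] → w = 0.37
R3 (z=17.0): hot=0.89, mid=0.19, moderate=0.21; AND[min(a, b)] → w = 0.19
R4 (z=81.0): ¬moderate=1−0.21=0.79, ¬normal=1−0.11=0.89; AND[min(a, b)] → w = 0.79
R5 (z=17.7): normal=0.11, ¬low=1−0.40=0.60; AND[min(a, b)] → w = 0.11
Weighted average = (0.19·94.0 + 0.37·17.7 + 0.19·17.0 + 0.79·81.0 + 0.11·17.7) / (0.19 + 0.37 + 0.19 + 0.79 + 0.11)
  = 93.5760 / 1.6500 = 56.71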